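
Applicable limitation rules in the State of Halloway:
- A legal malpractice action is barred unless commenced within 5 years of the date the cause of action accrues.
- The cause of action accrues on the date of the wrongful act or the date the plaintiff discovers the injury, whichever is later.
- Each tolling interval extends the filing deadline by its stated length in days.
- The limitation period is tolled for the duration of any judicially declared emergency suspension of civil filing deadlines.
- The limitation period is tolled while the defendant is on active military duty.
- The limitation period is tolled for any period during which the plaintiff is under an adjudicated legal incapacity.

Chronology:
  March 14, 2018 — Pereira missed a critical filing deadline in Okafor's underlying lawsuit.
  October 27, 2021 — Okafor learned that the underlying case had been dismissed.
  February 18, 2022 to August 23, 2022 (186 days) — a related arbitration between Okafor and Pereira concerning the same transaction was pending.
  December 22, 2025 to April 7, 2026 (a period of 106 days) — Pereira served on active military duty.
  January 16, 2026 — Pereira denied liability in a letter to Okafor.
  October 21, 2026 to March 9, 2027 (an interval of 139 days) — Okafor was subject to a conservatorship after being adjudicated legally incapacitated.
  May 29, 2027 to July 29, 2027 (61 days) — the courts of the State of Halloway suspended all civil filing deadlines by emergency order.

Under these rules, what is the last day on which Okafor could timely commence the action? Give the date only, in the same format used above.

August 29, 2027

The claim accrued on October 27, 2021 — the later of the March 14, 2018 act and the October 27, 2021 discovery.
Adding the 5 years base period to October 27, 2021 gives a deadline of October 27, 2026, before any tolling.
Because the defendant's active military service ran from December 22, 2025 to April 7, 2026, the deadline is extended by 106 days to February 10, 2027.
Because the plaintiff's legal incapacity ran from October 21, 2026 to March 9, 2027, the deadline is extended by 139 days to June 29, 2027.
The period was tolled for 61 days by the emergency suspension of filing deadlines (May 29, 2027 to July 29, 2027), pushing the deadline to August 29, 2027.
Although a pending arbitration ran from February 18, 2022 to August 23, 2022, the stated rules do not make that a tolling event, so it is disregarded.
The other events in the timeline have no effect on the limitation period under the stated rules.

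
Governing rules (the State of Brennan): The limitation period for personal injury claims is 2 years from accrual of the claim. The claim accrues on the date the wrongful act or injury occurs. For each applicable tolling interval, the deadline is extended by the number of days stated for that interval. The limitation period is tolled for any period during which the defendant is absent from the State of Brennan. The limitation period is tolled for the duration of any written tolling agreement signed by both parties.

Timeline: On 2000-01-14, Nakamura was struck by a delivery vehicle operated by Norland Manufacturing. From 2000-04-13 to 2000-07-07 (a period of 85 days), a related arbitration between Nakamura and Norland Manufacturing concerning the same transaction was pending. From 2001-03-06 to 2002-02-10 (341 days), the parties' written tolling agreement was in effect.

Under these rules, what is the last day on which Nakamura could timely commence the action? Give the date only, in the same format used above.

The claim accrued on 2000-01-14, when the wrongful act occurred.
2 years from 2000-01-14 is 2002-01-14.
The written tolling agreement from 2001-03-06 to 2002-02-10 tolled the period for 341 days, extending the deadline to 2002-12-21.
Although a pending arbitration ran from 2000-04-13 to 2000-07-07, the stated rules do not make that a tolling event, so it is disregarded.

2002-12-21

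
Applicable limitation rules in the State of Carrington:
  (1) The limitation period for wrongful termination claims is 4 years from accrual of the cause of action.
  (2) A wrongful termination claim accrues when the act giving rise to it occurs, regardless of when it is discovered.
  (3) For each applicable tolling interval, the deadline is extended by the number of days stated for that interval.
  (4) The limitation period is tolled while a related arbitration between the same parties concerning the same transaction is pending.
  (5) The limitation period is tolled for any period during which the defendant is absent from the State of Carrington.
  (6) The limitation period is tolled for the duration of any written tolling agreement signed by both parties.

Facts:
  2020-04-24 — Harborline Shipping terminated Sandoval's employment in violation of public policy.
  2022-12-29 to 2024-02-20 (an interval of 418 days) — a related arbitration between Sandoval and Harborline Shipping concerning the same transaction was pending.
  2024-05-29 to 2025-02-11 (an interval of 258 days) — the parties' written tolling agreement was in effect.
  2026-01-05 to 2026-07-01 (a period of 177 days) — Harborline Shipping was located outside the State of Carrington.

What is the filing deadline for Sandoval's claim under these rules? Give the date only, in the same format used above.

2026-08-25

The limitation period began to run on 2020-04-24.
4 years from 2020-04-24 is 2024-04-24.
The period was tolled for 418 days by the pending related arbitration (2022-12-29 to 2024-02-20), pushing the deadline to 2025-06-16.
The written tolling agreement from 2024-05-29 to 2025-02-11 tolled the period for 258 days, extending the deadline to 2026-03-01.
The defendant's absence from the jurisdiction from 2026-01-05 to 2026-07-01 tolled the period for 177 days, extending the deadline to 2026-08-25.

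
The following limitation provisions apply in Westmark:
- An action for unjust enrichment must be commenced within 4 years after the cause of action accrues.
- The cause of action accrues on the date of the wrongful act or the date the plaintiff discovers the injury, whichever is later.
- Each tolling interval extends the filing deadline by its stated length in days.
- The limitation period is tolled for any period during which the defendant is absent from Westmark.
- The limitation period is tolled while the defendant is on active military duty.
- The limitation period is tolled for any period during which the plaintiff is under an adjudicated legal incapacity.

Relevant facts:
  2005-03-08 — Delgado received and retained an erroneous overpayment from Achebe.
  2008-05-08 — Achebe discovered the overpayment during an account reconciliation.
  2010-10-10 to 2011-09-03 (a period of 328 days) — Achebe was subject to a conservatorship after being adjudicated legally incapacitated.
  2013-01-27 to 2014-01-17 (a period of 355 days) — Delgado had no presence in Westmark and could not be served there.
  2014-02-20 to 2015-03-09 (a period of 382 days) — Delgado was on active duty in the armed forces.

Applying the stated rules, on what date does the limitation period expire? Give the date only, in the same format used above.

Taking the later of the act (2005-03-08) and discovery (2008-05-08), the claim accrued on 2008-05-08.
4 years from 2008-05-08 is 2012-05-08.
Because the plaintiff's legal incapacity ran from 2010-10-10 to 2011-09-03, the deadline is extended by 328 days to 2013-04-01.
Because the defendant's absence from the jurisdiction ran from 2013-01-27 to 2014-01-17, the deadline is extended by 355 days to 2014-03-22.
The period was tolled for 382 days by the defendant's active military service (2014-02-20 to 2015-03-09), pushing the deadline to 2015-04-08.

2015-04-08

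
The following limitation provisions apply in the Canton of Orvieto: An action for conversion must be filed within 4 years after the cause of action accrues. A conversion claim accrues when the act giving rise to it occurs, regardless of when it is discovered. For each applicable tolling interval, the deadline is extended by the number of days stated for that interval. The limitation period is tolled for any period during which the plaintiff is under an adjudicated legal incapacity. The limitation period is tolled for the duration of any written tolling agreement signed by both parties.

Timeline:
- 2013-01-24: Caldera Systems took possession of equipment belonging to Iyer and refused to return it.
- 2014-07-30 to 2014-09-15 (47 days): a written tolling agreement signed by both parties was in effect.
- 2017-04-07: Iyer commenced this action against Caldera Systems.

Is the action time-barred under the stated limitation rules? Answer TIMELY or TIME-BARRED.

TIME-BARRED

The cause of action accrued on 2013-01-24, the date of the act.
4 years from 2013-01-24 is 2017-01-24.
The period was tolled for 47 days by the written tolling agreement (2014-07-30 to 2014-09-15), pushing the deadline to 2017-03-12.
Iyer filed on 2017-04-07, after the 2017-03-12 deadline, so the action is time-barred.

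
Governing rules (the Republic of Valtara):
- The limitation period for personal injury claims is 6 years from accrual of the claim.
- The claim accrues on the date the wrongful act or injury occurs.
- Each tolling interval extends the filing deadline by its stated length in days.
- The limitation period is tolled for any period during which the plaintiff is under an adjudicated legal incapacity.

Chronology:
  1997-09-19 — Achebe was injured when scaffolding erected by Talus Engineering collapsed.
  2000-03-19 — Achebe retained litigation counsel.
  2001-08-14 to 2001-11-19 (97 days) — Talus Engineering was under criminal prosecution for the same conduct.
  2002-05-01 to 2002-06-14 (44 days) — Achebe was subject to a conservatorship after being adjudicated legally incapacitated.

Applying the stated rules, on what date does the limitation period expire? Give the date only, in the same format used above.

The claim accrued on 1997-09-19, the date of the act.
Adding the 6 years base period to 1997-09-19 gives a deadline of 2003-09-19, before any tolling.
Because the plaintiff's legal incapacity ran from 2002-05-01 to 2002-06-14, the deadline is extended by 44 days to 2003-11-02.
No stated provision tolls the period for a criminal prosecution, so the interval from 2001-08-14 to 2001-11-19 has no effect on the deadline.
The other events in the timeline have no effect on the limitation period under the stated rules.

2003-11-02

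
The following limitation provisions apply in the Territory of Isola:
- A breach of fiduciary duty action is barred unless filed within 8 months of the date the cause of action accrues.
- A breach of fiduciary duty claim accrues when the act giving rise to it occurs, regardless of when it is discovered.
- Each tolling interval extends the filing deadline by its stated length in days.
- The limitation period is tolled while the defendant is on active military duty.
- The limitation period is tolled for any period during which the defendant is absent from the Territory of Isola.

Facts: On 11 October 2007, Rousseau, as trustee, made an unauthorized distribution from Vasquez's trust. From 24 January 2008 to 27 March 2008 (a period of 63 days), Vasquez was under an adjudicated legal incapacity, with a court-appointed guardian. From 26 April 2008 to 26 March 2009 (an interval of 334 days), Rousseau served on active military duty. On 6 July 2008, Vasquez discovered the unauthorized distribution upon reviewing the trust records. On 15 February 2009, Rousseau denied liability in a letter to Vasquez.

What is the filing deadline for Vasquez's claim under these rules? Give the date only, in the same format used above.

The claim accrued on 11 October 2007, when the wrongful act occurred; under the stated occurrence rule the 6 July 2008 discovery does not delay accrual.
The untolled deadline — 8 months after 11 October 2007 — is 11 June 2008.
Because the defendant's active military service ran from 26 April 2008 to 26 March 2009, the deadline is extended by 334 days to 11 May 2009.
The plaintiff's legal incapacity from 24 January 2008 to 27 March 2008 does not toll the period, because no stated rule makes the plaintiff's incapacity a tolling event.
None of the other events listed affects the running of the period under the stated rules.

11 May 2009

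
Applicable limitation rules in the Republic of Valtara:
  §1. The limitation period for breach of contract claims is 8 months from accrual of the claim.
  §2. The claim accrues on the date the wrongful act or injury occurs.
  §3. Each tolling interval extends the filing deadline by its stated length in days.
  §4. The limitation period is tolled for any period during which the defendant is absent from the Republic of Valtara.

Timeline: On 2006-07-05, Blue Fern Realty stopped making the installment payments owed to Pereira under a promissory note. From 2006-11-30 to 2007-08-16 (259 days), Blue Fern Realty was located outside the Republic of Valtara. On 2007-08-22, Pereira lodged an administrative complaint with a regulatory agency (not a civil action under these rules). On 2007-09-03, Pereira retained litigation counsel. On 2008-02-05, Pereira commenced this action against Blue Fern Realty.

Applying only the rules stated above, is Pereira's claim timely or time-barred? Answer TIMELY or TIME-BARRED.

TIME-BARRED

The limitation period began to run on 2006-07-05.
The untolled deadline — 8 months after 2006-07-05 — is 2007-03-05.
The period was tolled for 259 days by the defendant's absence from the jurisdiction (2006-11-30 to 2007-08-16), pushing the deadline to 2007-11-19.
None of the other events listed affects the running of the period under the stated rules.
The 2008-02-05 filing falls after the 2007-11-19 deadline; the claim is time-barred.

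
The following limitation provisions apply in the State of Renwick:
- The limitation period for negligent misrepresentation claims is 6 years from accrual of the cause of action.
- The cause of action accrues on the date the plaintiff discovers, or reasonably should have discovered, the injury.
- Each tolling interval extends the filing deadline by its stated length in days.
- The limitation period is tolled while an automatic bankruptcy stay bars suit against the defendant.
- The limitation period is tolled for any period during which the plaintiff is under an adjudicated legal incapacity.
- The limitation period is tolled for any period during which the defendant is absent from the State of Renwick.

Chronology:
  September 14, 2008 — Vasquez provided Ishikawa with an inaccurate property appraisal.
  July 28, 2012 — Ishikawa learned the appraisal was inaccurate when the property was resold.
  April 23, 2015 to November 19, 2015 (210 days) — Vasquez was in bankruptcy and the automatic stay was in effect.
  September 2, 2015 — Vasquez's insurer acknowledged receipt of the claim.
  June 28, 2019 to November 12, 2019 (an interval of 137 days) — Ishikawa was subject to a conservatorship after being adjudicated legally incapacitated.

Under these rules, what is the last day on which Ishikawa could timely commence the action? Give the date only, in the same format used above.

February 23, 2019

The claim did not accrue until Ishikawa discovered the injury on July 28, 2012; the September 14, 2008 act date does not start the clock under the stated rule.
Adding the 6 years base period to July 28, 2012 gives a deadline of July 28, 2018, before any tolling.
Because the automatic bankruptcy stay ran from April 23, 2015 to November 19, 2015, the deadline is extended by 210 days to February 23, 2019.
The plaintiff's legal incapacity from June 28, 2019 to November 12, 2019 began after the period had already run on February 23, 2019, so it has no tolling effect.
Nothing else in the chronology tolls or restarts the period.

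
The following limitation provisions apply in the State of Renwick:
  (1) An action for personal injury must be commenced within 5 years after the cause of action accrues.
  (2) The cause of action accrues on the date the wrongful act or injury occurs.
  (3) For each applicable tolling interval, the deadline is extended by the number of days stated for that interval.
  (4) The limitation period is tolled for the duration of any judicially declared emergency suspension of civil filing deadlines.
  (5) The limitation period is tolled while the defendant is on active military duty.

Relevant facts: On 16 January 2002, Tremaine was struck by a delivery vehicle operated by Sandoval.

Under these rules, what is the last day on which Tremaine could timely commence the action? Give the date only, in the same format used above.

The cause of action accrued on 16 January 2002, the date of the act.
5 years from 16 January 2002 is 16 January 2007.

16 January 2007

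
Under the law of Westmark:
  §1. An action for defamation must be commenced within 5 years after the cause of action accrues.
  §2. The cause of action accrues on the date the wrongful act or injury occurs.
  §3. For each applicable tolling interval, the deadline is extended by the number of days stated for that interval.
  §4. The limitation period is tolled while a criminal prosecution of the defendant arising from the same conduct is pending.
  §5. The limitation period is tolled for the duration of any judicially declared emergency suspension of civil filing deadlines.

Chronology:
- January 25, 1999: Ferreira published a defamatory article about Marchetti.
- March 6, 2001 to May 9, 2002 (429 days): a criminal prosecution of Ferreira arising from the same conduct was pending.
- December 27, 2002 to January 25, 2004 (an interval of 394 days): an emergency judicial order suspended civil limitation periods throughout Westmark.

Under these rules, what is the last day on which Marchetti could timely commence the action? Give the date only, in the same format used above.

April 27, 2006

The limitation period began to run on January 25, 1999.
The untolled deadline — 5 years after January 25, 1999 — is January 25, 2004.
The period was tolled for 429 days by the pending criminal prosecution (March 6, 2001 to May 9, 2002), pushing the deadline to March 29, 2005.
The emergency suspension of filing deadlines from December 27, 2002 to January 25, 2004 tolled the period for 394 days, extending the deadline to April 27, 2006.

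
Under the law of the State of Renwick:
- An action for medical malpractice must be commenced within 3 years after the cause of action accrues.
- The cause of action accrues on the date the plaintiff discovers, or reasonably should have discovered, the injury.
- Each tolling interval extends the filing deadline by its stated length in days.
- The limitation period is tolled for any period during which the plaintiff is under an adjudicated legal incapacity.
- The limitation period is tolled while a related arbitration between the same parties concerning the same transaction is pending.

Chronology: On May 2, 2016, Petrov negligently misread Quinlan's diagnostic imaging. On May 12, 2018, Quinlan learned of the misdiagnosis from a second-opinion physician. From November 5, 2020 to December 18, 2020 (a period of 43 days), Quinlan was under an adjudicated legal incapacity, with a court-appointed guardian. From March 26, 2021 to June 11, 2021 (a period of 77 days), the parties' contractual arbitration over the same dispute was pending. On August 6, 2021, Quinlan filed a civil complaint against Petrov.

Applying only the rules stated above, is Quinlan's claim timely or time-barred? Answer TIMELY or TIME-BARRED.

Under the discovery rule, the claim accrued on May 12, 2018, when Quinlan discovered the injury — not on the May 2, 2016 date of the underlying act.
The untolled deadline — 3 years after May 12, 2018 — is May 12, 2021.
The plaintiff's legal incapacity from November 5, 2020 to December 18, 2020 tolled the period for 43 days, extending the deadline to June 24, 2021.
The period was tolled for 77 days by the pending related arbitration (March 26, 2021 to June 11, 2021), pushing the deadline to September 9, 2021.
The August 6, 2021 filing precedes the September 9, 2021 deadline; the claim is timely.

TIMELY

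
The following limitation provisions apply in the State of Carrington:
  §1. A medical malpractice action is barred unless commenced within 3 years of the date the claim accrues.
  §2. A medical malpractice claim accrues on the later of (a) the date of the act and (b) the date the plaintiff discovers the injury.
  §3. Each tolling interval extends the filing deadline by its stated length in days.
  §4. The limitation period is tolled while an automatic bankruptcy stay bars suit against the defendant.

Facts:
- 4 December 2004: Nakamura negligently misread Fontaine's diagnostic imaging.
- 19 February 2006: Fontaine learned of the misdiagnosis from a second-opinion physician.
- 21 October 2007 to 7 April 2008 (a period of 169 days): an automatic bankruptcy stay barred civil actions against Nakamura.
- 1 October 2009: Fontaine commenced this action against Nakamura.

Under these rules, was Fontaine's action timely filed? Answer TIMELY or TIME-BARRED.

Because discovery on 19 February 2006 post-dates the 4 December 2004 act, accrual under the later-of rule falls on 19 February 2006.
Adding the 3 years base period to 19 February 2006 gives a deadline of 19 February 2009, before any tolling.
The period was tolled for 169 days by the automatic bankruptcy stay (21 October 2007 to 7 April 2008), pushing the deadline to 7 August 2009.
Fontaine filed on 1 October 2009, after the 7 August 2009 deadline, so the action is time-barred.

TIME-BARRED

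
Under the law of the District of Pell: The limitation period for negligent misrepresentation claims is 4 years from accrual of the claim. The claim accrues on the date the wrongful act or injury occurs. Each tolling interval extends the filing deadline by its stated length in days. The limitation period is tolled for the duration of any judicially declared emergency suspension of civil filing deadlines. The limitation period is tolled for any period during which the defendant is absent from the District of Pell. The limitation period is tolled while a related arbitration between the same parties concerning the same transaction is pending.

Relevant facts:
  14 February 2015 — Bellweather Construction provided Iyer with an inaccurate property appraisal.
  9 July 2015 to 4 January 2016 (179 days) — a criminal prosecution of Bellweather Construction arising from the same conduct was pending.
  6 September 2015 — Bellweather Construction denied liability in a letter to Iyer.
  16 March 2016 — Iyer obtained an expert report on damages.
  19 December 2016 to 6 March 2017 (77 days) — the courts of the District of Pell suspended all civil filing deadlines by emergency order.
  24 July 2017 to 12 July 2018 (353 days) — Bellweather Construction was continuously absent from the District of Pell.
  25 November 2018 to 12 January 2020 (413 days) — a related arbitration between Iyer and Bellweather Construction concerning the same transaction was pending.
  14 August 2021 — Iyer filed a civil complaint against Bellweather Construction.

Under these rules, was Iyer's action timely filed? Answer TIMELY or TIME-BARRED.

TIME-BARRED

The limitation period began to run on 14 February 2015.
4 years from 14 February 2015 is 14 February 2019.
Because the emergency suspension of filing deadlines ran from 19 December 2016 to 6 March 2017, the deadline is extended by 77 days to 2 May 2019.
Because the defendant's absence from the jurisdiction ran from 24 July 2017 to 12 July 2018, the deadline is extended by 353 days to 19 April 2020.
Because the pending related arbitration ran from 25 November 2018 to 12 January 2020, the deadline is extended by 413 days to 6 June 2021.
No stated provision tolls the period for a criminal prosecution, so the interval from 9 July 2015 to 4 January 2016 has no effect on the deadline.
Nothing else in the chronology tolls or restarts the period.
The 14 August 2021 filing falls after the 6 June 2021 deadline; the claim is time-barred.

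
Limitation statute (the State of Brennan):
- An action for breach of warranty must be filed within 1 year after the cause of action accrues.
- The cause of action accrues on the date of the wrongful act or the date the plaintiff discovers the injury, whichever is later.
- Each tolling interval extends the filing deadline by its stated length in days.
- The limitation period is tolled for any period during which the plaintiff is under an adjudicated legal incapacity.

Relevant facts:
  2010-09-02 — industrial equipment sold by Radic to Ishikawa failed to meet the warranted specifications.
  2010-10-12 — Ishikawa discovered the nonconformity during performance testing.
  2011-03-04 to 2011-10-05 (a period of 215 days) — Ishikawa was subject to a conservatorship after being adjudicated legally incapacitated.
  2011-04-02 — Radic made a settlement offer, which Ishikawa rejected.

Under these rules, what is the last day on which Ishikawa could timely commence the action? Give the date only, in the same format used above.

2012-05-14

The claim accrued on 2010-10-12 — the later of the 2010-09-02 act and the 2010-10-12 discovery.
1 year from 2010-10-12 is 2011-10-12.
The period was tolled for 215 days by the plaintiff's legal incapacity (2011-03-04 to 2011-10-05), pushing the deadline to 2012-05-14.
The other events in the timeline have no effect on the limitation period under the stated rules.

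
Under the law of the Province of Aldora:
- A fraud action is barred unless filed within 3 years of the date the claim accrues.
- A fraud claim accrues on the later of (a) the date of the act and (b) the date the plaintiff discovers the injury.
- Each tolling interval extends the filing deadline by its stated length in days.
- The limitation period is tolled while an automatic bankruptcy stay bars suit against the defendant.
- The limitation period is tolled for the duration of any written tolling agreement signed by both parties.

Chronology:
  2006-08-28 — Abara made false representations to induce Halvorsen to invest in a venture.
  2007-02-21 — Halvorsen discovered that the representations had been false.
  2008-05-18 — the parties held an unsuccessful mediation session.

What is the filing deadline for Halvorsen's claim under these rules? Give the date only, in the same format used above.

2010-02-21

Taking the later of the act (2006-08-28) and discovery (2007-02-21), the claim accrued on 2007-02-21.
3 years from 2007-02-21 is 2010-02-21.
The other events in the timeline have no effect on the limitation period under the stated rules.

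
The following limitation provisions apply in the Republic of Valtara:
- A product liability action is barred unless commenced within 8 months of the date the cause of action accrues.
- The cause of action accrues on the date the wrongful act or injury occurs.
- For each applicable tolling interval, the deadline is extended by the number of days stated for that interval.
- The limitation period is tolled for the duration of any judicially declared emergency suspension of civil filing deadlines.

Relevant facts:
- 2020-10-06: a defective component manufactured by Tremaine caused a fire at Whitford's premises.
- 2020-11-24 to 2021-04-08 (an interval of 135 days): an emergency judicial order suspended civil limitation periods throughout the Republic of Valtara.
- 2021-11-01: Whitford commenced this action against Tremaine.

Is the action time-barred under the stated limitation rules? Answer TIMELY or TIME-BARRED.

TIME-BARRED

The claim accrued on 2020-10-06, when the wrongful act occurred.
8 months from 2020-10-06 is 2021-06-06.
The emergency suspension of filing deadlines from 2020-11-24 to 2021-04-08 tolled the period for 135 days, extending the deadline to 2021-10-19.
The 2021-11-01 filing falls after the 2021-10-19 deadline; the claim is time-barred.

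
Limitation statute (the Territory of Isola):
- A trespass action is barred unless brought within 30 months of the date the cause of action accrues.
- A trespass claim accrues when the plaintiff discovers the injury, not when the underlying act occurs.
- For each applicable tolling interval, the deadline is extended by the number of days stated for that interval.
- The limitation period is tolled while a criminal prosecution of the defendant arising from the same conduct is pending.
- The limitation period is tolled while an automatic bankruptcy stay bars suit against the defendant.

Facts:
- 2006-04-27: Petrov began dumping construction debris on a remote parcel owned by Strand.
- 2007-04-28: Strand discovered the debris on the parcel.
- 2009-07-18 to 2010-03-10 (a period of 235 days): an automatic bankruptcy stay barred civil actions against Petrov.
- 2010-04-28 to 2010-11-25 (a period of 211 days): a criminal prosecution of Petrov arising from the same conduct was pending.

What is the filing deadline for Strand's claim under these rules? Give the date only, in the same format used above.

2011-01-17

The claim did not accrue until Strand discovered the injury on 2007-04-28; the 2006-04-27 act date does not start the clock under the stated rule.
The untolled deadline — 30 months after 2007-04-28 — is 2009-10-28.
The period was tolled for 235 days by the automatic bankruptcy stay (2009-07-18 to 2010-03-10), pushing the deadline to 2010-06-20.
The period was tolled for 211 days by the pending criminal prosecution (2010-04-28 to 2010-11-25), pushing the deadline to 2011-01-17.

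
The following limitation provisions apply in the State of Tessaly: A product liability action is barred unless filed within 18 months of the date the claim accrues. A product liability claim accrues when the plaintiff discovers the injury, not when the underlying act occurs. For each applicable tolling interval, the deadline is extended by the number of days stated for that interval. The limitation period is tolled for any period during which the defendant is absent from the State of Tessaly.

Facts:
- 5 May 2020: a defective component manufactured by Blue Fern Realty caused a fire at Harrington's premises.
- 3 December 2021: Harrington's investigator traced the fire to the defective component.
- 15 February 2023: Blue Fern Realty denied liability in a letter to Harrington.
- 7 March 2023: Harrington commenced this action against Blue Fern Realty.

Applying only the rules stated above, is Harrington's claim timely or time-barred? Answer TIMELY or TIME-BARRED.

TIMELY

Under the discovery rule, the claim accrued on 3 December 2021, when Harrington discovered the injury — not on the 5 May 2020 date of the underlying act.
Adding the 18 months base period to 3 December 2021 gives a deadline of 3 June 2023, before any tolling.
Nothing else in the chronology tolls or restarts the period.
Filing on 7 March 2023 beat the 3 June 2023 deadline — the action is timely.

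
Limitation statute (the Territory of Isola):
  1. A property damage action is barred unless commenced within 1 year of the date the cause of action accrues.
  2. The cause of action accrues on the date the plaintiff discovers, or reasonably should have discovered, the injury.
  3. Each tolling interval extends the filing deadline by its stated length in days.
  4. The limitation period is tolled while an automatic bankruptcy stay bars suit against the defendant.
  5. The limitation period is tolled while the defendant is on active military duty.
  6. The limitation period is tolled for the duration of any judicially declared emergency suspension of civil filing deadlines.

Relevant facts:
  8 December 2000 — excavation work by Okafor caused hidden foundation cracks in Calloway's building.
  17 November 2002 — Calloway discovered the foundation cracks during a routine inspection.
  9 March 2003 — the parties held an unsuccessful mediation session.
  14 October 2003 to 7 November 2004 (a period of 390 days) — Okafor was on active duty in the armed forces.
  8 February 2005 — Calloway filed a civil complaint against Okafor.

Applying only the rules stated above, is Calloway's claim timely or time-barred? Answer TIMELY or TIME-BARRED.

The claim did not accrue until Calloway discovered the injury on 17 November 2002; the 8 December 2000 act date does not start the clock under the stated rule.
1 year from 17 November 2002 is 17 November 2003.
Because the defendant's active military service ran from 14 October 2003 to 7 November 2004, the deadline is extended by 390 days to 11 December 2004.
Nothing else in the chronology tolls or restarts the period.
The 8 February 2005 filing falls after the 11 December 2004 deadline; the claim is time-barred.

TIME-BARRED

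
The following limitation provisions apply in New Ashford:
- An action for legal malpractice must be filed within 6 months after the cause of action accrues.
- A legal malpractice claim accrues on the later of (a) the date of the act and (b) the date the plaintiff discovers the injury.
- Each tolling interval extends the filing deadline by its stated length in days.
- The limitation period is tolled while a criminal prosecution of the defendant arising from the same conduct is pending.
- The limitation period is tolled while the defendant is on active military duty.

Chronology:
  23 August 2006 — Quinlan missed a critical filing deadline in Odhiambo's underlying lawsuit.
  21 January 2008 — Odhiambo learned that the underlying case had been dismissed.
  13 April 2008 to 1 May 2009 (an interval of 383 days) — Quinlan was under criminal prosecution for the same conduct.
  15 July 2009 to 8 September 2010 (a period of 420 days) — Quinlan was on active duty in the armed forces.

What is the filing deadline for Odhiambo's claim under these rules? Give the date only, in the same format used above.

The claim accrued on 21 January 2008 — the later of the 23 August 2006 act and the 21 January 2008 discovery.
Adding the 6 months base period to 21 January 2008 gives a deadline of 21 July 2008, before any tolling.
The period was tolled for 383 days by the pending criminal prosecution (13 April 2008 to 1 May 2009), pushing the deadline to 8 August 2009.
The period was tolled for 420 days by the defendant's active military service (15 July 2009 to 8 September 2010), pushing the deadline to 2 October 2010.

2 October 2010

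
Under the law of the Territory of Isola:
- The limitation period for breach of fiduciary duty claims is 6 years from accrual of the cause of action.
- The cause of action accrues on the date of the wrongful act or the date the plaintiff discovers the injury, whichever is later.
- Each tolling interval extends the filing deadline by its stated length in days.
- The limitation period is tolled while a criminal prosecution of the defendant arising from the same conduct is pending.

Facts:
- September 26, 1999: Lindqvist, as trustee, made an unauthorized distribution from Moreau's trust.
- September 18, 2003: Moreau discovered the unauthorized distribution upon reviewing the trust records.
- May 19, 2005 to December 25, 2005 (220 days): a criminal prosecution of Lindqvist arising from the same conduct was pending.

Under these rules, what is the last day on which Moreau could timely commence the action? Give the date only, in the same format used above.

Taking the later of the act (September 26, 1999) and discovery (September 18, 2003), the claim accrued on September 18, 2003.
The untolled deadline — 6 years after September 18, 2003 — is September 18, 2009.
The period was tolled for 220 days by the pending criminal prosecution (May 19, 2005 to December 25, 2005), pushing the deadline to April 26, 2010.

April 26, 2010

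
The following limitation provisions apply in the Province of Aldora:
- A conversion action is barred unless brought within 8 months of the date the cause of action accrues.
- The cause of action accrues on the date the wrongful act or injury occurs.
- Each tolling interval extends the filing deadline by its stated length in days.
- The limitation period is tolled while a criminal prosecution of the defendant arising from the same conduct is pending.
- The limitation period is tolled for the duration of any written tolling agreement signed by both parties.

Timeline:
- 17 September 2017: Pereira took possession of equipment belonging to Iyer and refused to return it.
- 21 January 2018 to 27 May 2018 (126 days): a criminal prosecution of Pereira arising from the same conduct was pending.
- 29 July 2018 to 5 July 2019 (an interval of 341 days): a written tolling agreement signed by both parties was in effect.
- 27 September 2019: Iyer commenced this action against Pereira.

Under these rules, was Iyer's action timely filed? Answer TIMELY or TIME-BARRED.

TIME-BARRED

The cause of action accrued on 17 September 2017, the date of the act.
Adding the 8 months base period to 17 September 2017 gives a deadline of 17 May 2018, before any tolling.
The pending criminal prosecution from 21 January 2018 to 27 May 2018 tolled the period for 126 days, extending the deadline to 20 September 2018.
Because the written tolling agreement ran from 29 July 2018 to 5 July 2019, the deadline is extended by 341 days to 27 August 2019.
The 27 September 2019 filing falls after the 27 August 2019 deadline; the claim is time-barred.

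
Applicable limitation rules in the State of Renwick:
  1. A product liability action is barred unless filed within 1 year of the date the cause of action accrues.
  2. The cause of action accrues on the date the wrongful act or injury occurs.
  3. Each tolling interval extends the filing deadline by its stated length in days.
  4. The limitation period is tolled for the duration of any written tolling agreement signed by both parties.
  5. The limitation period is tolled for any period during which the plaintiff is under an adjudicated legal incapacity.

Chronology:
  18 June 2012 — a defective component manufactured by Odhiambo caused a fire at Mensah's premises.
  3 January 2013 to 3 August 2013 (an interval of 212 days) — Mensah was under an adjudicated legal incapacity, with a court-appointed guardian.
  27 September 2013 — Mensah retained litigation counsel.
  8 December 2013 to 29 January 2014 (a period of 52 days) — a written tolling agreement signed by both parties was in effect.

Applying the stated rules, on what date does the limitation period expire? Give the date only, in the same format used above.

The claim accrued on 18 June 2012, when the wrongful act occurred.
The untolled deadline — 1 year after 18 June 2012 — is 18 June 2013.
The plaintiff's legal incapacity from 3 January 2013 to 3 August 2013 tolled the period for 212 days, extending the deadline to 16 January 2014.
Because the written tolling agreement ran from 8 December 2013 to 29 January 2014, the deadline is extended by 52 days to 9 March 2014.
The other events in the timeline have no effect on the limitation period under the stated rules.

9 March 2014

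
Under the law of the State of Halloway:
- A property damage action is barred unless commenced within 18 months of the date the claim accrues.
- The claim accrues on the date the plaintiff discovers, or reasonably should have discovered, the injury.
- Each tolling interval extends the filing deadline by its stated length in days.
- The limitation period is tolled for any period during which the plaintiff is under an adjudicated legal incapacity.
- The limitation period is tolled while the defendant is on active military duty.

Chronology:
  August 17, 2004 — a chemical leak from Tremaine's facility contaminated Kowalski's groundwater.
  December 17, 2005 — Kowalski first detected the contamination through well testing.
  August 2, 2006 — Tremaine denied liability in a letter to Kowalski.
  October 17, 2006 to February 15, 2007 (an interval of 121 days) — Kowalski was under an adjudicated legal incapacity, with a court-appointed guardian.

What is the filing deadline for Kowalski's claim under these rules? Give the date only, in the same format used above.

Under the discovery rule, the claim accrued on December 17, 2005, when Kowalski discovered the injury — not on the August 17, 2004 date of the underlying act.
Adding the 18 months base period to December 17, 2005 gives a deadline of June 17, 2007, before any tolling.
The plaintiff's legal incapacity from October 17, 2006 to February 15, 2007 tolled the period for 121 days, extending the deadline to October 16, 2007.
None of the other events listed affects the running of the period under the stated rules.

October 16, 2007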